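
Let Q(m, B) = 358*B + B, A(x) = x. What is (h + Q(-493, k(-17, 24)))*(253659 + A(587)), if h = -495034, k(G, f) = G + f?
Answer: -125221494166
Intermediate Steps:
Q(m, B) = 359*B
(h + Q(-493, k(-17, 24)))*(253659 + A(587)) = (-495034 + 359*(-17 + 24))*(253659 + 587) = (-495034 + 359*7)*254246 = (-495034 + 2513)*254246 = -492521*254246 = -125221494166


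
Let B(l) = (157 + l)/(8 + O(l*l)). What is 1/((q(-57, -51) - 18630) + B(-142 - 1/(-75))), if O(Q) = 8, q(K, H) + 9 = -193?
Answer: -600/11298637 ≈ -5.3104e-5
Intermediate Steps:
q(K, H) = -202 (q(K, H) = -9 - 193 = -202)
B(l) = 157/16 + l/16 (B(l) = (157 + l)/(8 + 8) = (157 + l)/16 = (157 + l)*(1/16) = 157/16 + l/16)
1/((q(-57, -51) - 18630) + B(-142 - 1/(-75))) = 1/((-202 - 18630) + (157/16 + (-142 - 1/(-75))/16)) = 1/(-18832 + (157/16 + (-142 - 1*(-1/75))/16)) = 1/(-18832 + (157/16 + (-142 + 1/75)/16)) = 1/(-18832 + (157/16 + (1/16)*(-10649/75))) = 1/(-18832 + (157/16 - 10649/1200)) = 1/(-18832 + 563/600) = 1/(-11298637/600) = -600/11298637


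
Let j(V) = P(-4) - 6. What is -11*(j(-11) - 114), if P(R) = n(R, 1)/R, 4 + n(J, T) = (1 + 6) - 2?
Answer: 5291/4 ≈ 1322.8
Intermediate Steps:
n(J, T) = 1 (n(J, T) = -4 + ((1 + 6) - 2) = -4 + (7 - 2) = -4 + 5 = 1)
P(R) = 1/R
j(V) = -25/4 (j(V) = 1/(-4) - 6 = -1/4 - 6 = -25/4)
-11*(j(-11) - 114) = -11*(-25/4 - 114) = -11*(-481/4) = 5291/4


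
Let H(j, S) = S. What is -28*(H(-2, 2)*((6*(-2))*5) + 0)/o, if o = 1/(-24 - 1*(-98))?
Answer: 248640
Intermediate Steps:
o = 1/74 (o = 1/(-24 + 98) = 1/74 ≈ 0.013514)
-28*(H(-2, 2)*((6*(-2))*5) + 0)/o = -28*(2*((6*(-2))*5) + 0)/1/74 = -28*(2*(-12*5) + 0)*74 = -28*(2*(-60) + 0)*74 = -28*(-120 + 0)*74 = -(-3360)*74 = -28*(-8880) = 248640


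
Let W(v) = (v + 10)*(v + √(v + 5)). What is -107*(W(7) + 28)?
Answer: -15729 - 3638*√3 ≈ -22030.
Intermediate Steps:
W(v) = (10 + v)*(v + √(5 + v))
-107*(W(7) + 28) = -107*((7² + 10*7 + 10*√(5 + 7) + 7*√(5 + 7)) + 28) = -107*((49 + 70 + 10*√12 + 7*√12) + 28) = -107*((49 + 70 + 10*(2*√3) + 7*(2*√3)) + 28) = -107*((49 + 70 + 20*√3 + 14*√3) + 28) = -107*((119 + 34*√3) + 28) = -107*(147 + 34*√3) = -15729 - 3638*√3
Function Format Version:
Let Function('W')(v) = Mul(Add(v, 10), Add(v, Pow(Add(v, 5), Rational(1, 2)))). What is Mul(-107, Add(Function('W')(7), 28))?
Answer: Add(-15729, Mul(-3638, Pow(3, Rational(1, 2)))) ≈ -22030.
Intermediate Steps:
Function('W')(v) = Mul(Add(10, v), Add(v, Pow(Add(5, v), Rational(1, 2))))
Mul(-107, Add(Function('W')(7), 28)) = Mul(-107, Add(Add(Pow(7, 2), Mul(10, 7), Mul(10, Pow(Add(5, 7), Rational(1, 2))), Mul(7, Pow(Add(5, 7), Rational(1, 2)))), 28)) = Mul(-107, Add(Add(49, 70, Mul(10, Pow(12, Rational(1, 2))), Mul(7, Pow(12, Rational(1, 2)))), 28)) = Mul(-107, Add(Add(49, 70, Mul(10, Mul(2, Pow(3, Rational(1, 2)))), Mul(7, Mul(2, Pow(3, Rational(1, 2))))), 28)) = Mul(-107, Add(Add(49, 70, Mul(20, Pow(3, Rational(1, 2))), Mul(14, Pow(3, Rational(1, 2)))), 28)) = Mul(-107, Add(Add(119, Mul(34, Pow(3, Rational(1, 2)))), 28)) = Mul(-107, Add(147, Mul(34, Pow(3, Rational(1, 2))))) = Add(-15729, Mul(-3638, Pow(3, Rational(1, 2))))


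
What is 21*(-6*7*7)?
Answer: -6174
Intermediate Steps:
21*(-6*7*7) = 21*(-42*7) = 21*(-294) = -6174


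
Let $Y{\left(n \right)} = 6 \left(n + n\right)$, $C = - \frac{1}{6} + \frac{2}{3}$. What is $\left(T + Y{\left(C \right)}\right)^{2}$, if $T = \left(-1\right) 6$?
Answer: $0$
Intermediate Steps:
$C = \frac{1}{2}$ ($C = \left(-1\right) \frac{1}{6} + 2 \cdot \frac{1}{3} = - \frac{1}{6} + \frac{2}{3} = \frac{1}{2} \approx 0.5$)
$T = -6$
$Y{\left(n \right)} = 12 n$ ($Y{\left(n \right)} = 6 \cdot 2 n = 12 n$)
$\left(T + Y{\left(C \right)}\right)^{2} = \left(-6 + 12 \cdot \frac{1}{2}\right)^{2} = \left(-6 + 6\right)^{2} = 0^{2} = 0$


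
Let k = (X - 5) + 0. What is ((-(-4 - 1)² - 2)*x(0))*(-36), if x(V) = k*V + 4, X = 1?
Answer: 3888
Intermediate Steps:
k = -4 (k = (1 - 5) + 0 = -4 + 0 = -4)
x(V) = 4 - 4*V (x(V) = -4*V + 4 = 4 - 4*V)
((-(-4 - 1)² - 2)*x(0))*(-36) = ((-(-4 - 1)² - 2)*(4 - 4*0))*(-36) = ((-1*(-5)² - 2)*(4 + 0))*(-36) = ((-1*25 - 2)*4)*(-36) = ((-25 - 2)*4)*(-36) = -27*4*(-36) = -108*(-36) = 3888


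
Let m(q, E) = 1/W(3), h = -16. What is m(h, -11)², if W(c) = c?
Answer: ⅑ ≈ 0.11111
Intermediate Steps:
m(q, E) = ⅓ (m(q, E) = 1/3 = ⅓)
m(h, -11)² = (⅓)² = ⅑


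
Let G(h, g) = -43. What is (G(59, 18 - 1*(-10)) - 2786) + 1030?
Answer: -1799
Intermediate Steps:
(G(59, 18 - 1*(-10)) - 2786) + 1030 = (-43 - 2786) + 1030 = -2829 + 1030 = -1799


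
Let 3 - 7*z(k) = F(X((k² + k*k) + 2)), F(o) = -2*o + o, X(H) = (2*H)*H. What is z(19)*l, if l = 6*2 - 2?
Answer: 1497650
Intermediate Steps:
X(H) = 2*H²
F(o) = -o
z(k) = 3/7 + 2*(2 + 2*k²)²/7 (z(k) = 3/7 - (-1)*2*((k² + k*k) + 2)²/7 = 3/7 - (-1)*2*((k² + k²) + 2)²/7 = 3/7 - (-1)*2*(2*k² + 2)²/7 = 3/7 - (-1)*2*(2 + 2*k²)²/7 = 3/7 - (-2)*(2 + 2*k²)²/7 = 3/7 + 2*(2 + 2*k²)²/7)
l = 10 (l = 12 - 2 = 10)
z(19)*l = (3/7 + 8*(1 + 19²)²/7)*10 = (3/7 + 8*(1 + 361)²/7)*10 = (3/7 + (8/7)*362²)*10 = (3/7 + (8/7)*131044)*10 = (3/7 + 1048352/7)*10 = 149765*10 = 1497650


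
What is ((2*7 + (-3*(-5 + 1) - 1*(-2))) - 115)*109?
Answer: -9483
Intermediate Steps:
((2*7 + (-3*(-5 + 1) - 1*(-2))) - 115)*109 = ((14 + (-3*(-4) + 2)) - 115)*109 = ((14 + (12 + 2)) - 115)*109 = ((14 + 14) - 115)*109 = (28 - 115)*109 = -87*109 = -9483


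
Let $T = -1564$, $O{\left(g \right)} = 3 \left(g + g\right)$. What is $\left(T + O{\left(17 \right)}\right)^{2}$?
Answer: $2137444$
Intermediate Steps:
$O{\left(g \right)} = 6 g$ ($O{\left(g \right)} = 3 \cdot 2 g = 6 g$)
$\left(T + O{\left(17 \right)}\right)^{2} = \left(-1564 + 6 \cdot 17\right)^{2} = \left(-1564 + 102\right)^{2} = \left(-1462\right)^{2} = 2137444$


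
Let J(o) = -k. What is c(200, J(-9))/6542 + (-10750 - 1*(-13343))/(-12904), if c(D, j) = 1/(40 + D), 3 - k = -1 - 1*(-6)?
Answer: -508900567/2532539040 ≈ -0.20094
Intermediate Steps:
k = -2 (k = 3 - (-1 - 1*(-6)) = 3 - (-1 + 6) = 3 - 1*5 = 3 - 5 = -2)
J(o) = 2 (J(o) = -1*(-2) = 2)
c(200, J(-9))/6542 + (-10750 - 1*(-13343))/(-12904) = 1/((40 + 200)*6542) + (-10750 - 1*(-13343))/(-12904) = (1/6542)/240 + (-10750 + 13343)*(-1/12904) = (1/240)*(1/6542) + 2593*(-1/12904) = 1/1570080 - 2593/12904 = -508900567/2532539040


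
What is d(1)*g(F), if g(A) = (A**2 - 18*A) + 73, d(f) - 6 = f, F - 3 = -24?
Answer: 6244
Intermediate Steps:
F = -21 (F = 3 - 24 = -21)
d(f) = 6 + f
g(A) = 73 + A**2 - 18*A
d(1)*g(F) = (6 + 1)*(73 + (-21)**2 - 18*(-21)) = 7*(73 + 441 + 378) = 7*892 = 6244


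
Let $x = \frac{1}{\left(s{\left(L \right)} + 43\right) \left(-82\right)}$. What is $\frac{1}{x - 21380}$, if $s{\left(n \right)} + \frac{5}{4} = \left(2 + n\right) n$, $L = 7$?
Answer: $- \frac{17179}{367287022} \approx -4.6773 \cdot 10^{-5}$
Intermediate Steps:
$s{\left(n \right)} = - \frac{5}{4} + n \left(2 + n\right)$ ($s{\left(n \right)} = - \frac{5}{4} + \left(2 + n\right) n = - \frac{5}{4} + n \left(2 + n\right)$)
$x = - \frac{2}{17179}$ ($x = \frac{1}{\left(\left(- \frac{5}{4} + 7^{2} + 2 \cdot 7\right) + 43\right) \left(-82\right)} = \frac{1}{\left(\left(- \frac{5}{4} + 49 + 14\right) + 43\right) \left(-82\right)} = \frac{1}{\left(\frac{247}{4} + 43\right) \left(-82\right)} = \frac{1}{\frac{419}{4} \left(-82\right)} = \frac{1}{- \frac{17179}{2}} = - \frac{2}{17179} \approx -0.00011642$)
$\frac{1}{x - 21380} = \frac{1}{- \frac{2}{17179} - 21380} = \frac{1}{- \frac{367287022}{17179}} = - \frac{17179}{367287022}$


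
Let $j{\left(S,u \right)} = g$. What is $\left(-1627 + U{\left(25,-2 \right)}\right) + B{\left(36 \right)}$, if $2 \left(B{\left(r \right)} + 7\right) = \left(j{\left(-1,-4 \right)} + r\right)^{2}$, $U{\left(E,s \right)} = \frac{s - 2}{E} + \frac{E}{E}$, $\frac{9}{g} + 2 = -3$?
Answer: $- \frac{52417}{50} \approx -1048.3$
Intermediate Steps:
$g = - \frac{9}{5}$ ($g = \frac{9}{-2 - 3} = \frac{9}{-5} = 9 \left(- \frac{1}{5}\right) = - \frac{9}{5} \approx -1.8$)
$j{\left(S,u \right)} = - \frac{9}{5}$
$U{\left(E,s \right)} = 1 + \frac{-2 + s}{E}$ ($U{\left(E,s \right)} = \frac{s - 2}{E} + 1 = \frac{-2 + s}{E} + 1 = 1 + \frac{-2 + s}{E}$)
$B{\left(r \right)} = -7 + \frac{\left(- \frac{9}{5} + r\right)^{2}}{2}$
$\left(-1627 + U{\left(25,-2 \right)}\right) + B{\left(36 \right)} = \left(-1627 + \frac{-2 + 25 - 2}{25}\right) - \left(7 - \frac{\left(-9 + 5 \cdot 36\right)^{2}}{50}\right) = \left(-1627 + \frac{1}{25} \cdot 21\right) - \left(7 - \frac{\left(-9 + 180\right)^{2}}{50}\right) = \left(-1627 + \frac{21}{25}\right) - \left(7 - \frac{171^{2}}{50}\right) = - \frac{40654}{25} + \left(-7 + \frac{1}{50} \cdot 29241\right) = - \frac{40654}{25} + \left(-7 + \frac{29241}{50}\right) = - \frac{40654}{25} + \frac{28891}{50} = - \frac{52417}{50}$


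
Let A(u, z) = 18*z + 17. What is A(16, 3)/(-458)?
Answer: -71/458 ≈ -0.15502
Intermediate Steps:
A(u, z) = 17 + 18*z
A(16, 3)/(-458) = (17 + 18*3)/(-458) = (17 + 54)*(-1/458) = 71*(-1/458) = -71/458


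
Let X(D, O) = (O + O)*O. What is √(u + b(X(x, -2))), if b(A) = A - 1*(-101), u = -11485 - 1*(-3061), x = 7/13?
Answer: I*√8315 ≈ 91.187*I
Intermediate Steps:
x = 7/13 (x = 7*(1/13) = 7/13 ≈ 0.53846)
X(D, O) = 2*O² (X(D, O) = (2*O)*O = 2*O²)
u = -8424 (u = -11485 + 3061 = -8424)
b(A) = 101 + A (b(A) = A + 101 = 101 + A)
√(u + b(X(x, -2))) = √(-8424 + (101 + 2*(-2)²)) = √(-8424 + (101 + 2*4)) = √(-8424 + (101 + 8)) = √(-8424 + 109) = √(-8315) = I*√8315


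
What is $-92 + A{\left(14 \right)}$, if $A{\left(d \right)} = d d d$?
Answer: $2652$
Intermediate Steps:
$A{\left(d \right)} = d^{3}$ ($A{\left(d \right)} = d^{2} d = d^{3}$)
$-92 + A{\left(14 \right)} = -92 + 14^{3} = -92 + 2744 = 2652$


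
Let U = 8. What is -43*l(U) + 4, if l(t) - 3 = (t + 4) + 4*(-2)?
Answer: -297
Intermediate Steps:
l(t) = -1 + t (l(t) = 3 + ((t + 4) + 4*(-2)) = 3 + ((4 + t) - 8) = 3 + (-4 + t) = -1 + t)
-43*l(U) + 4 = -43*(-1 + 8) + 4 = -43*7 + 4 = -301 + 4 = -297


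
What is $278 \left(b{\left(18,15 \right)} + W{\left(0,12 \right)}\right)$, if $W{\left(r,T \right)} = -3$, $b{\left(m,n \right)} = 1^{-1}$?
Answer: $-556$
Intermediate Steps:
$b{\left(m,n \right)} = 1$
$278 \left(b{\left(18,15 \right)} + W{\left(0,12 \right)}\right) = 278 \left(1 - 3\right) = 278 \left(-2\right) = -556$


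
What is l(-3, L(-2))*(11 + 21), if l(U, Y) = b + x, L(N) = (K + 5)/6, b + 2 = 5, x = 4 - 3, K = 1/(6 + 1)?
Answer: 128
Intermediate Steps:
K = ⅐ (K = 1/7 = ⅐ ≈ 0.14286)
x = 1
b = 3 (b = -2 + 5 = 3)
L(N) = 6/7 (L(N) = (⅐ + 5)/6 = (36/7)*(⅙) = 6/7)
l(U, Y) = 4 (l(U, Y) = 3 + 1 = 4)
l(-3, L(-2))*(11 + 21) = 4*(11 + 21) = 4*32 = 128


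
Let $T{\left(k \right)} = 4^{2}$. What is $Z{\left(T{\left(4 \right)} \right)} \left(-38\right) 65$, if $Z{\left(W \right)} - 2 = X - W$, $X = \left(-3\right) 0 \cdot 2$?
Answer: $34580$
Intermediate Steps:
$X = 0$ ($X = 0 \cdot 2 = 0$)
$T{\left(k \right)} = 16$
$Z{\left(W \right)} = 2 - W$ ($Z{\left(W \right)} = 2 + \left(0 - W\right) = 2 - W$)
$Z{\left(T{\left(4 \right)} \right)} \left(-38\right) 65 = \left(2 - 16\right) \left(-38\right) 65 = \left(-14\right) \left(-38\right) 65 = 532 \cdot 65 = 34580$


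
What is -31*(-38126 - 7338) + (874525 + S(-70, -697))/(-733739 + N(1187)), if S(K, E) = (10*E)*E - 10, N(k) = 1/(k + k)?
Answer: 490997457094514/348379277 ≈ 1.4094e+6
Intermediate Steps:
N(k) = 1/(2*k)
S(K, E) = -10 + 10*E**2 (S(K, E) = 10*E**2 - 10 = -10 + 10*E**2)
-31*(-38126 - 7338) + (874525 + S(-70, -697))/(-733739 + N(1187)) = -31*(-38126 - 7338) + (874525 + (-10 + 10*(-697)**2))/(-733739 + (1/2)/1187) = -31*(-45464) + (874525 + (-10 + 10*485809))/(-733739 + (1/2)*(1/1187)) = 1409384 + (874525 + (-10 + 4858090))/(-733739 + 1/2374) = 1409384 + (874525 + 4858080)/(-1741896385/2374) = 1409384 + 5732605*(-2374/1741896385) = 1409384 - 2721840854/348379277 = 490997457094514/348379277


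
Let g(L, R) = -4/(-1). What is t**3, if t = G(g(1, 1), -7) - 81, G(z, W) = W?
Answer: -681472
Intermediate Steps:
g(L, R) = 4 (g(L, R) = -4*(-1) = 4)
t = -88 (t = -7 - 81 = -88)
t**3 = (-88)**3 = -681472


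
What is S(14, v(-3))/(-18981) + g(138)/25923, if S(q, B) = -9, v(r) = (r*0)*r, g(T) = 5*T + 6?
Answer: 497929/18223869 ≈ 0.027323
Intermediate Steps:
g(T) = 6 + 5*T
v(r) = 0 (v(r) = 0*r = 0)
S(14, v(-3))/(-18981) + g(138)/25923 = -9/(-18981) + (6 + 5*138)/25923 = -9*(-1/18981) + (6 + 690)*(1/25923) = 1/2109 + 696*(1/25923) = 1/2109 + 232/8641 = 497929/18223869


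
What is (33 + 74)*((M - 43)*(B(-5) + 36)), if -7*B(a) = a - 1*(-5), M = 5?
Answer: -146376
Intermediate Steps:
B(a) = -5/7 - a/7 (B(a) = -(a - 1*(-5))/7 = -(a + 5)/7 = -(5 + a)/7 = -5/7 - a/7)
(33 + 74)*((M - 43)*(B(-5) + 36)) = (33 + 74)*((5 - 43)*((-5/7 - 1/7*(-5)) + 36)) = 107*(-38*((-5/7 + 5/7) + 36)) = 107*(-38*(0 + 36)) = 107*(-38*36) = 107*(-1368) = -146376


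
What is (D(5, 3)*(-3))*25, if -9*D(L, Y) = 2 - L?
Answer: -25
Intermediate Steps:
D(L, Y) = -2/9 + L/9 (D(L, Y) = -(2 - L)/9 = -2/9 + L/9)
(D(5, 3)*(-3))*25 = ((-2/9 + (⅑)*5)*(-3))*25 = ((-2/9 + 5/9)*(-3))*25 = ((⅓)*(-3))*25 = -1*25 = -25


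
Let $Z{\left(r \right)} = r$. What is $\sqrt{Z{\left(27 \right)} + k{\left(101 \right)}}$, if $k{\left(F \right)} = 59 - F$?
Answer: $i \sqrt{15} \approx 3.873 i$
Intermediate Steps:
$\sqrt{Z{\left(27 \right)} + k{\left(101 \right)}} = \sqrt{27 + \left(59 - 101\right)} = \sqrt{27 - 42} = \sqrt{-15} = i \sqrt{15}$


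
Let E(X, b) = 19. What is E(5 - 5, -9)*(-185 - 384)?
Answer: -10811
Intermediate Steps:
E(5 - 5, -9)*(-185 - 384) = 19*(-185 - 384) = 19*(-569) = -10811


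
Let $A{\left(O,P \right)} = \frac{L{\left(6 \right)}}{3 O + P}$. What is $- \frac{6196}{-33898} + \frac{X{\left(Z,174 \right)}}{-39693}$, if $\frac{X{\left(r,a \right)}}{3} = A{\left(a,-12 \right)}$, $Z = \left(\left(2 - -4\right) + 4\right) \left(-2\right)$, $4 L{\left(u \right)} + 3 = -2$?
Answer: $\frac{983752309}{5382053256} \approx 0.18278$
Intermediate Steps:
$L{\left(u \right)} = - \frac{5}{4}$ ($L{\left(u \right)} = - \frac{3}{4} + \frac{1}{4} \left(-2\right) = - \frac{3}{4} - \frac{1}{2} = - \frac{5}{4}$)
$Z = -20$ ($Z = \left(\left(2 + 4\right) + 4\right) \left(-2\right) = \left(6 + 4\right) \left(-2\right) = 10 \left(-2\right) = -20$)
$A{\left(O,P \right)} = - \frac{5}{4 \left(P + 3 O\right)}$ ($A{\left(O,P \right)} = - \frac{5}{4 \left(3 O + P\right)} = - \frac{5}{4 \left(P + 3 O\right)}$)
$X{\left(r,a \right)} = - \frac{15}{-48 + 12 a}$ ($X{\left(r,a \right)} = 3 \left(- \frac{5}{4 \left(-12\right) + 12 a}\right) = 3 \left(- \frac{5}{-48 + 12 a}\right) = - \frac{15}{-48 + 12 a}$)
$- \frac{6196}{-33898} + \frac{X{\left(Z,174 \right)}}{-39693} = - \frac{6196}{-33898} + \frac{\left(-5\right) \frac{1}{-16 + 4 \cdot 174}}{-39693} = \left(-6196\right) \left(- \frac{1}{33898}\right) + - \frac{5}{-16 + 696} \left(- \frac{1}{39693}\right) = \frac{3098}{16949} + - \frac{5}{680} \left(- \frac{1}{39693}\right) = \frac{3098}{16949} + \left(-5\right) \frac{1}{680} \left(- \frac{1}{39693}\right) = \frac{3098}{16949} - - \frac{1}{5398248} = \frac{3098}{16949} + \frac{1}{5398248} = \frac{983752309}{5382053256}$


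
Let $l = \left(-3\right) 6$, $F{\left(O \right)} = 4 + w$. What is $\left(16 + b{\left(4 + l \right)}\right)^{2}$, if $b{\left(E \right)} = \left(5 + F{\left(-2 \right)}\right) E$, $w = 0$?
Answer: $12100$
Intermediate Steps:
$F{\left(O \right)} = 4$ ($F{\left(O \right)} = 4 + 0 = 4$)
$l = -18$
$b{\left(E \right)} = 9 E$ ($b{\left(E \right)} = \left(5 + 4\right) E = 9 E$)
$\left(16 + b{\left(4 + l \right)}\right)^{2} = \left(16 + 9 \left(4 - 18\right)\right)^{2} = \left(16 + 9 \left(-14\right)\right)^{2} = \left(16 - 126\right)^{2} = \left(-110\right)^{2} = 12100$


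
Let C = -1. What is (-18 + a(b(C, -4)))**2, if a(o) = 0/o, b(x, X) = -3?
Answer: 324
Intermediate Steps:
a(o) = 0
(-18 + a(b(C, -4)))**2 = (-18 + 0)**2 = (-18)**2 = 324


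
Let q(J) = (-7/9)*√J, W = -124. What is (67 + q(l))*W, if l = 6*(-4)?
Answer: -8308 + 1736*I*√6/9 ≈ -8308.0 + 472.48*I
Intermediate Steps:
l = -24
q(J) = -7*√J/9 (q(J) = (-7*⅑)*√J = -7*√J/9)
(67 + q(l))*W = (67 - 14*I*√6/9)*(-124) = -8308 + 1736*I*√6/9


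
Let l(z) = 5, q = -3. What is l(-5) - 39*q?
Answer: 122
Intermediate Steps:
l(-5) - 39*q = 5 - 39*(-3) = 5 + 117 = 122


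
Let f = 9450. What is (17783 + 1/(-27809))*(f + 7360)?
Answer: 8313006367260/27809 ≈ 2.9893e+8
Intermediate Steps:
(17783 + 1/(-27809))*(f + 7360) = (17783 + 1/(-27809))*(9450 + 7360) = (17783 - 1/27809)*16810 = (494527446/27809)*16810 = 8313006367260/27809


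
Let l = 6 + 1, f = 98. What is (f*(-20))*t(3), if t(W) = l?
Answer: -13720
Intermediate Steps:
l = 7
t(W) = 7
(f*(-20))*t(3) = (98*(-20))*7 = -1960*7 = -13720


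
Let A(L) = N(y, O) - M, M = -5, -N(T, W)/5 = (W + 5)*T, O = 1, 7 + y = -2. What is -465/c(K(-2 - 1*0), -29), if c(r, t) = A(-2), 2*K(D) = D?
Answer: -93/55 ≈ -1.6909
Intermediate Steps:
y = -9 (y = -7 - 2 = -9)
N(T, W) = -5*T*(5 + W) (N(T, W) = -5*(W + 5)*T = -5*(5 + W)*T = -5*T*(5 + W))
K(D) = D/2
A(L) = 275 (A(L) = -5*(-9)*(5 + 1) - 1*(-5) = -5*(-9)*6 + 5 = 270 + 5 = 275)
c(r, t) = 275
-465/c(K(-2 - 1*0), -29) = -465/275 = -465*1/275 = -93/55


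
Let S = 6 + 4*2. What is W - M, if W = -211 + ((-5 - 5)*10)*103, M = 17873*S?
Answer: -260733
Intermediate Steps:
S = 14 (S = 6 + 8 = 14)
M = 250222 (M = 17873*14 = 250222)
W = -10511 (W = -211 - 10*10*103 = -211 - 100*103 = -211 - 10300 = -10511)
W - M = -10511 - 1*250222 = -10511 - 250222 = -260733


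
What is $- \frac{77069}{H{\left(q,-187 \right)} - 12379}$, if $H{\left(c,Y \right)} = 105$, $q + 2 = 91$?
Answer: $\frac{77069}{12274} \approx 6.279$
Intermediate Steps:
$q = 89$ ($q = -2 + 91 = 89$)
$- \frac{77069}{H{\left(q,-187 \right)} - 12379} = - \frac{77069}{105 - 12379} = - \frac{77069}{-12274} = \left(-77069\right) \left(- \frac{1}{12274}\right) = \frac{77069}{12274}$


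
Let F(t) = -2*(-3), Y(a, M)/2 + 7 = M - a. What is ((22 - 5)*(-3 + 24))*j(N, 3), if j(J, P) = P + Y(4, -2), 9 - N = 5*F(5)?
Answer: -8211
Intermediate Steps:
Y(a, M) = -14 - 2*a + 2*M (Y(a, M) = -14 + 2*(M - a) = -14 + (-2*a + 2*M) = -14 - 2*a + 2*M)
F(t) = 6
N = -21 (N = 9 - 5*6 = 9 - 1*30 = 9 - 30 = -21)
j(J, P) = -26 + P (j(J, P) = P + (-14 - 2*4 + 2*(-2)) = P + (-14 - 8 - 4) = P - 26 = -26 + P)
((22 - 5)*(-3 + 24))*j(N, 3) = ((22 - 5)*(-3 + 24))*(-26 + 3) = (17*21)*(-23) = 357*(-23) = -8211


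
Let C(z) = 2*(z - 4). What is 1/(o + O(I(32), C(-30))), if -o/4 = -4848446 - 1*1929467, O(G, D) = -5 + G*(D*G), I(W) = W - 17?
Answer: 1/27096347 ≈ 3.6905e-8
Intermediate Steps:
I(W) = -17 + W
C(z) = -8 + 2*z (C(z) = 2*(-4 + z) = -8 + 2*z)
O(G, D) = -5 + D*G²
o = 27111652 (o = -4*(-4848446 - 1*1929467) = -4*(-4848446 - 1929467) = -4*(-6777913) = 27111652)
1/(o + O(I(32), C(-30))) = 1/(27111652 + (-5 + (-8 + 2*(-30))*(-17 + 32)²)) = 1/(27111652 + (-5 + (-8 - 60)*15²)) = 1/(27111652 + (-5 - 68*225)) = 1/(27111652 + (-5 - 15300)) = 1/(27111652 - 15305) = 1/27096347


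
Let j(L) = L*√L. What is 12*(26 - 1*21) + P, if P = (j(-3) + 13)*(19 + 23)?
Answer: 606 - 126*I*√3 ≈ 606.0 - 218.24*I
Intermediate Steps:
j(L) = L^(3/2)
P = 546 - 126*I*√3 (P = ((-3)^(3/2) + 13)*(19 + 23) = (-3*I*√3 + 13)*42 = (13 - 3*I*√3)*42 = 546 - 126*I*√3 ≈ 546.0 - 218.24*I)
12*(26 - 1*21) + P = 12*(26 - 1*21) + (546 - 126*I*√3) = 12*(26 - 21) + (546 - 126*I*√3) = 12*5 + (546 - 126*I*√3) = 60 + (546 - 126*I*√3) = 606 - 126*I*√3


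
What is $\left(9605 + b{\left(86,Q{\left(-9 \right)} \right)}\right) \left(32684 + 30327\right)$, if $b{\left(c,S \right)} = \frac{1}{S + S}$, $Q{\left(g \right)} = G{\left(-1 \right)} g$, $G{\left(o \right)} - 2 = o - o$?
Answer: $\frac{21787880569}{36} \approx 6.0522 \cdot 10^{8}$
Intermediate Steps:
$G{\left(o \right)} = 2$ ($G{\left(o \right)} = 2 + \left(o - o\right) = 2 + 0 = 2$)
$Q{\left(g \right)} = 2 g$
$b{\left(c,S \right)} = \frac{1}{2 S}$
$\left(9605 + b{\left(86,Q{\left(-9 \right)} \right)}\right) \left(32684 + 30327\right) = \left(9605 + \frac{1}{2 \cdot 2 \left(-9\right)}\right) \left(32684 + 30327\right) = \left(9605 + \frac{1}{2 \left(-18\right)}\right) 63011 = \left(9605 + \frac{1}{2} \left(- \frac{1}{18}\right)\right) 63011 = \left(9605 - \frac{1}{36}\right) 63011 = \frac{345779}{36} \cdot 63011 = \frac{21787880569}{36}$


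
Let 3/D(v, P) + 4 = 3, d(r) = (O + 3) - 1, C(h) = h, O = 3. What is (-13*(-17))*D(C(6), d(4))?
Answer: -663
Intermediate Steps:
d(r) = 5 (d(r) = (3 + 3) - 1 = 6 - 1 = 5)
D(v, P) = -3 (D(v, P) = 3/(-4 + 3) = 3/(-1) = 3*(-1) = -3)
(-13*(-17))*D(C(6), d(4)) = -13*(-17)*(-3) = 221*(-3) = -663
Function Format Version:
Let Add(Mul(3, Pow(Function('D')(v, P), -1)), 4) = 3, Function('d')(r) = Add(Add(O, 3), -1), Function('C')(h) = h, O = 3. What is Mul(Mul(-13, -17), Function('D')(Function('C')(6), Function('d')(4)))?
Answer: -663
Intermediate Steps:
Function('d')(r) = 5 (Function('d')(r) = Add(Add(3, 3), -1) = Add(6, -1) = 5)
Function('D')(v, P) = -3 (Function('D')(v, P) = Mul(3, Pow(Add(-4, 3), -1)) = Mul(3, Pow(-1, -1)) = Mul(3, -1) = -3)
Mul(Mul(-13, -17), Function('D')(Function('C')(6), Function('d')(4))) = Mul(Mul(-13, -17), -3) = Mul(221, -3) = -663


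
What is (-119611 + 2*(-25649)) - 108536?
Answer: -279445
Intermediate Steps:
(-119611 + 2*(-25649)) - 108536 = (-119611 - 51298) - 108536 = -170909 - 108536 = -279445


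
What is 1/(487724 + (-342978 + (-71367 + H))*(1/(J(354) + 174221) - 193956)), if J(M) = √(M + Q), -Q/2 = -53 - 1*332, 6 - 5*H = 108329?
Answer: 16042896472355650047035/1356702284271165027134430003128116 - 1362530*√281/339175571067791256783607500782029 ≈ 1.1825e-11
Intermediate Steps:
H = -108323/5 (H = 6/5 - ⅕*108329 = 6/5 - 108329/5 = -108323/5 ≈ -21665.)
Q = 770 (Q = -2*(-53 - 1*332) = -2*(-53 - 332) = -2*(-385) = 770)
J(M) = √(770 + M) (J(M) = √(M + 770) = √(770 + M))
1/(487724 + (-342978 + (-71367 + H))*(1/(J(354) + 174221) - 193956)) = 1/(487724 + (-342978 + (-71367 - 108323/5))*(1/(√(770 + 354) + 174221) - 193956)) = 1/(487724 + (-342978 - 465158/5)*(1/(√1124 + 174221) - 193956)) = 1/(487724 - 2180048*(1/(2*√281 + 174221) - 193956)/5) = 1/(487724 - 2180048*(1/(174221 + 2*√281) - 193956)/5) = 1/(487724 - 2180048*(-193956 + 1/(174221 + 2*√281))/5) = 1/(487724 + (422833389888/5 - 2180048/(5*(174221 + 2*√281)))) = 1/(422835828508/5 - 2180048/(5*(174221 + 2*√281)))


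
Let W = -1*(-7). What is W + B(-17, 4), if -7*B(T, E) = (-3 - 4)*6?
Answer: 13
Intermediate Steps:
B(T, E) = 6 (B(T, E) = -(-3 - 4)*6/7 = -(-1)*6 = -⅐*(-42) = 6)
W = 7
W + B(-17, 4) = 7 + 6 = 13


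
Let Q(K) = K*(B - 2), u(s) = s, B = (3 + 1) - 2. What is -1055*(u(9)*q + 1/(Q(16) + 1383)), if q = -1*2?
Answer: 26262115/1383 ≈ 18989.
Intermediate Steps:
B = 2 (B = 4 - 2 = 2)
Q(K) = 0 (Q(K) = K*(2 - 2) = K*0 = 0)
q = -2
-1055*(u(9)*q + 1/(Q(16) + 1383)) = -1055*(9*(-2) + 1/(0 + 1383)) = -1055*(-18 + 1/1383) = -1055*(-24893/1383) = 26262115/1383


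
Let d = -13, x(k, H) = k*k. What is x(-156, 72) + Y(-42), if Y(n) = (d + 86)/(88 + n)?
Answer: 1119529/46 ≈ 24338.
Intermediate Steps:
x(k, H) = k²
Y(n) = 73/(88 + n) (Y(n) = (-13 + 86)/(88 + n) = 73/(88 + n))
x(-156, 72) + Y(-42) = (-156)² + 73/(88 - 42) = 24336 + 73/46 = 1119529/46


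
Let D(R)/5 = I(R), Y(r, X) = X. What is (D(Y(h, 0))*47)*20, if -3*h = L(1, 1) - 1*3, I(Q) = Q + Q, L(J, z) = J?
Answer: 0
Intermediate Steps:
I(Q) = 2*Q
h = ⅔ (h = -(1 - 1*3)/3 = -(1 - 3)/3 = -⅓*(-2) = ⅔ ≈ 0.66667)
D(R) = 10*R (D(R) = 5*(2*R) = 10*R)
(D(Y(h, 0))*47)*20 = ((10*0)*47)*20 = (0*47)*20 = 0*20 = 0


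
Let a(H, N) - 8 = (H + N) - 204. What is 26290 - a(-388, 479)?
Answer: 26395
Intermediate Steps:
a(H, N) = -196 + H + N (a(H, N) = 8 + ((H + N) - 204) = 8 + (-204 + H + N) = -196 + H + N)
26290 - a(-388, 479) = 26290 - (-196 - 388 + 479) = 26290 - 1*(-105) = 26290 + 105 = 26395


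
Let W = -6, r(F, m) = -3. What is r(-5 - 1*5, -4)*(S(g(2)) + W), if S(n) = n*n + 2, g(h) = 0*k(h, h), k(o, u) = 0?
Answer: 12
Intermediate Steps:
g(h) = 0 (g(h) = 0*0 = 0)
S(n) = 2 + n² (S(n) = n² + 2 = 2 + n²)
r(-5 - 1*5, -4)*(S(g(2)) + W) = -3*((2 + 0²) - 6) = -3*((2 + 0) - 6) = -3*(2 - 6) = -3*(-4) = 12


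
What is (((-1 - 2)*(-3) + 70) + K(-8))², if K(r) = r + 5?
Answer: 5776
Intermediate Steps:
K(r) = 5 + r
(((-1 - 2)*(-3) + 70) + K(-8))² = (((-1 - 2)*(-3) + 70) + (5 - 8))² = ((-3*(-3) + 70) - 3)² = ((9 + 70) - 3)² = (79 - 3)² = 76² = 5776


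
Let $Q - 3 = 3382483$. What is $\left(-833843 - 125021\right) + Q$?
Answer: $2423622$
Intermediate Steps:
$Q = 3382486$ ($Q = 3 + 3382483 = 3382486$)
$\left(-833843 - 125021\right) + Q = \left(-833843 - 125021\right) + 3382486 = -958864 + 3382486 = 2423622$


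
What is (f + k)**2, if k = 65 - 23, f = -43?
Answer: 1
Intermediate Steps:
k = 42
(f + k)**2 = (-43 + 42)**2 = (-1)**2 = 1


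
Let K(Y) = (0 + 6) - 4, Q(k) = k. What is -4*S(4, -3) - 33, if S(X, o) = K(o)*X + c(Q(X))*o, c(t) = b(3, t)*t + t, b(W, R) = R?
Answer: 175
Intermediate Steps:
K(Y) = 2 (K(Y) = 6 - 4 = 2)
c(t) = t + t² (c(t) = t*t + t = t² + t = t + t²)
S(X, o) = 2*X + X*o*(1 + X) (S(X, o) = 2*X + (X*(1 + X))*o = 2*X + X*o*(1 + X))
-4*S(4, -3) - 33 = -16*(2 - 3*(1 + 4)) - 33 = -16*(2 - 3*5) - 33 = -16*(2 - 15) - 33 = -16*(-13) - 33 = -4*(-52) - 33 = 208 - 33 = 175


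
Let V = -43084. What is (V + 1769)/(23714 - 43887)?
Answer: 41315/20173 ≈ 2.0480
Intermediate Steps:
(V + 1769)/(23714 - 43887) = (-43084 + 1769)/(23714 - 43887) = -41315/(-20173) = -41315*(-1/20173) = 41315/20173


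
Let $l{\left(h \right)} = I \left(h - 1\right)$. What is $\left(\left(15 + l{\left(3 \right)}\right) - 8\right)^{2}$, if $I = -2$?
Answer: $9$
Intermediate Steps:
$l{\left(h \right)} = 2 - 2 h$ ($l{\left(h \right)} = - 2 \left(h - 1\right) = - 2 \left(-1 + h\right) = 2 - 2 h$)
$\left(\left(15 + l{\left(3 \right)}\right) - 8\right)^{2} = \left(\left(15 + \left(2 - 6\right)\right) - 8\right)^{2} = \left(\left(15 - 4\right) - 8\right)^{2} = \left(11 - 8\right)^{2} = 3^{2} = 9$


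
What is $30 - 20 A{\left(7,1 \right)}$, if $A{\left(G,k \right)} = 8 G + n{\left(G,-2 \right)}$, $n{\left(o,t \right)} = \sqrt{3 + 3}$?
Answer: $-1090 - 20 \sqrt{6} \approx -1139.0$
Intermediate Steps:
$n{\left(o,t \right)} = \sqrt{6}$
$A{\left(G,k \right)} = \sqrt{6} + 8 G$ ($A{\left(G,k \right)} = 8 G + \sqrt{6} = \sqrt{6} + 8 G$)
$30 - 20 A{\left(7,1 \right)} = 30 - 20 \left(\sqrt{6} + 8 \cdot 7\right) = 30 - 20 \left(\sqrt{6} + 56\right) = 30 - 20 \left(56 + \sqrt{6}\right) = 30 - \left(1120 + 20 \sqrt{6}\right) = -1090 - 20 \sqrt{6}$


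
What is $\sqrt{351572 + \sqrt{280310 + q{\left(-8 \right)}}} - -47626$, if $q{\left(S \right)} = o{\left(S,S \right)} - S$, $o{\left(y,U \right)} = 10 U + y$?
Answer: $47626 + \sqrt{351572 + \sqrt{280230}} \approx 48219.0$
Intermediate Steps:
$o{\left(y,U \right)} = y + 10 U$
$q{\left(S \right)} = 10 S$ ($q{\left(S \right)} = \left(S + 10 S\right) - S = 11 S - S = 10 S$)
$\sqrt{351572 + \sqrt{280310 + q{\left(-8 \right)}}} - -47626 = \sqrt{351572 + \sqrt{280310 + 10 \left(-8\right)}} - -47626 = \sqrt{351572 + \sqrt{280310 - 80}} + 47626 = \sqrt{351572 + \sqrt{280230}} + 47626 = 47626 + \sqrt{351572 + \sqrt{280230}}$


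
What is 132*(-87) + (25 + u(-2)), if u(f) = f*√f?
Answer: -11459 - 2*I*√2 ≈ -11459.0 - 2.8284*I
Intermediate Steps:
u(f) = f^(3/2)
132*(-87) + (25 + u(-2)) = 132*(-87) + (25 + (-2)^(3/2)) = -11484 + (25 - 2*I*√2) = -11459 - 2*I*√2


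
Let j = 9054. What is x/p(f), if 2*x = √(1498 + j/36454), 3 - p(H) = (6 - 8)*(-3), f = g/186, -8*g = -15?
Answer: -√497753360071/109362 ≈ -6.4512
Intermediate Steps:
g = 15/8 (g = -⅛*(-15) = 15/8 ≈ 1.8750)
f = 5/496 (f = (15/8)/186 = (15/8)*(1/186) = 5/496 ≈ 0.010081)
p(H) = -3 (p(H) = 3 - (6 - 8)*(-3) = 3 - (-2)*(-3) = 3 - 1*6 = 3 - 6 = -3)
x = √497753360071/36454 (x = √(1498 + 9054/36454)/2 = √(1498 + 9054*(1/36454))/2 = √(1498 + 4527/18227)/2 = √(27308573/18227)/2 = (√497753360071/18227)/2 = √497753360071/36454 ≈ 19.354)
x/p(f) = (√497753360071/36454)/(-3) = (√497753360071/36454)*(-⅓) = -√497753360071/109362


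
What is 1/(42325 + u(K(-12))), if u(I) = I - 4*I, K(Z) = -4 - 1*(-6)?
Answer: 1/42319 ≈ 2.3630e-5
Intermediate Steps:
K(Z) = 2 (K(Z) = -4 + 6 = 2)
u(I) = -3*I
1/(42325 + u(K(-12))) = 1/(42325 - 3*2) = 1/(42325 - 6) = 1/42319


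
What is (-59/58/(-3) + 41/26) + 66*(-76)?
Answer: -5670929/1131 ≈ -5014.1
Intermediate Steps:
(-59/58/(-3) + 41/26) + 66*(-76) = (-59*1/58*(-1/3) + 41*(1/26)) - 5016 = (-59/58*(-1/3) + 41/26) - 5016 = (59/174 + 41/26) - 5016 = 2167/1131 - 5016 = -5670929/1131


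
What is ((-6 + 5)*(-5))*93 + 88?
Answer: 553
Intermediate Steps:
((-6 + 5)*(-5))*93 + 88 = -1*(-5)*93 + 88 = 5*93 + 88 = 465 + 88 = 553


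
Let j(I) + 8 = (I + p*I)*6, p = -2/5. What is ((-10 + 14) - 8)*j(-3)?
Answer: 376/5 ≈ 75.200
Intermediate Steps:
p = -⅖ (p = -2*⅕ = -⅖ ≈ -0.40000)
j(I) = -8 + 18*I/5 (j(I) = -8 + (I - 2*I/5)*6 = -8 + (3*I/5)*6 = -8 + 18*I/5)
((-10 + 14) - 8)*j(-3) = ((-10 + 14) - 8)*(-8 + (18/5)*(-3)) = (4 - 8)*(-8 - 54/5) = -4*(-94/5) = 376/5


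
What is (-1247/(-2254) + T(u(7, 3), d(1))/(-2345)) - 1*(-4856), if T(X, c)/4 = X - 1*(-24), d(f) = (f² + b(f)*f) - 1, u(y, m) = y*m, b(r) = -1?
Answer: 733415365/151018 ≈ 4856.5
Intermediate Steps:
u(y, m) = m*y
d(f) = -1 + f² - f (d(f) = (f² - f) - 1 = -1 + f² - f)
T(X, c) = 96 + 4*X (T(X, c) = 4*(X - 1*(-24)) = 4*(X + 24) = 4*(24 + X) = 96 + 4*X)
(-1247/(-2254) + T(u(7, 3), d(1))/(-2345)) - 1*(-4856) = (-1247/(-2254) + (96 + 4*(3*7))/(-2345)) - 1*(-4856) = (-1247*(-1/2254) + (96 + 4*21)*(-1/2345)) + 4856 = (1247/2254 + (96 + 84)*(-1/2345)) + 4856 = (1247/2254 + 180*(-1/2345)) + 4856 = (1247/2254 - 36/469) + 4856 = 71957/151018 + 4856 = 733415365/151018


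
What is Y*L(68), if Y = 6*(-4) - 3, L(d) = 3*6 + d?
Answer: -2322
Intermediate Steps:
L(d) = 18 + d
Y = -27 (Y = -24 - 3 = -27)
Y*L(68) = -27*(18 + 68) = -27*86 = -2322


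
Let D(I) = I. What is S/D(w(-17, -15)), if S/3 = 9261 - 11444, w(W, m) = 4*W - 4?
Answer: 2183/24 ≈ 90.958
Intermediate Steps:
w(W, m) = -4 + 4*W
S = -6549 (S = 3*(9261 - 11444) = 3*(-2183) = -6549)
S/D(w(-17, -15)) = -6549/(-4 + 4*(-17)) = -6549/(-4 - 68) = -6549/(-72) = -6549*(-1/72) = 2183/24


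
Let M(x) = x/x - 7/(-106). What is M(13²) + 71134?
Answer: 7540317/106 ≈ 71135.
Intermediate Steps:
M(x) = 113/106 (M(x) = 1 - 7*(-1/106) = 1 + 7/106 = 113/106)
M(13²) + 71134 = 113/106 + 71134 = 7540317/106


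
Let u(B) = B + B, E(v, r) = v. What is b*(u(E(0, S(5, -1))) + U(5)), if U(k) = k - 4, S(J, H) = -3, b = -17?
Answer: -17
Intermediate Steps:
U(k) = -4 + k
u(B) = 2*B
b*(u(E(0, S(5, -1))) + U(5)) = -17*(2*0 + (-4 + 5)) = -17*(0 + 1) = -17*1 = -17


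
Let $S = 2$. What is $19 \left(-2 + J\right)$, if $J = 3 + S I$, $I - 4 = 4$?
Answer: $323$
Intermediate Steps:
$I = 8$ ($I = 4 + 4 = 8$)
$J = 19$ ($J = 3 + 2 \cdot 8 = 3 + 16 = 19$)
$19 \left(-2 + J\right) = 19 \left(-2 + 19\right) = 19 \cdot 17 = 323$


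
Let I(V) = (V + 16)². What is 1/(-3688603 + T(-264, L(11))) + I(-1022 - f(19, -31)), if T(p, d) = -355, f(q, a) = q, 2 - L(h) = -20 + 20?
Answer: 3875711498749/3688958 ≈ 1.0506e+6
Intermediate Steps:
L(h) = 2 (L(h) = 2 - (-20 + 20) = 2 - 1*0 = 2 + 0 = 2)
I(V) = (16 + V)²
1/(-3688603 + T(-264, L(11))) + I(-1022 - f(19, -31)) = 1/(-3688603 - 355) + (16 + (-1022 - 1*19))² = 1/(-3688958) + (16 + (-1022 - 19))² = -1/3688958 + (16 - 1041)² = -1/3688958 + (-1025)² = -1/3688958 + 1050625 = 3875711498749/3688958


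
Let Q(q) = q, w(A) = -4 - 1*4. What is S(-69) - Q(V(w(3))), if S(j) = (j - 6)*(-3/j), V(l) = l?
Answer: 109/23 ≈ 4.7391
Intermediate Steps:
w(A) = -8 (w(A) = -4 - 4 = -8)
S(j) = -3*(-6 + j)/j (S(j) = (-6 + j)*(-3/j) = -3*(-6 + j)/j)
S(-69) - Q(V(w(3))) = (-3 + 18/(-69)) - 1*(-8) = (-3 + 18*(-1/69)) + 8 = (-3 - 6/23) + 8 = -75/23 + 8 = 109/23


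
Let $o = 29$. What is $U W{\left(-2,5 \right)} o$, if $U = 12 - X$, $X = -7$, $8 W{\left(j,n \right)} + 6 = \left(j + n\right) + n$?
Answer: $\frac{551}{4} \approx 137.75$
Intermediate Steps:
$W{\left(j,n \right)} = - \frac{3}{4} + \frac{n}{4} + \frac{j}{8}$ ($W{\left(j,n \right)} = - \frac{3}{4} + \frac{\left(j + n\right) + n}{8} = - \frac{3}{4} + \frac{j + 2 n}{8} = - \frac{3}{4} + \left(\frac{n}{4} + \frac{j}{8}\right) = - \frac{3}{4} + \frac{n}{4} + \frac{j}{8}$)
$U = 19$ ($U = 12 - -7 = 12 + 7 = 19$)
$U W{\left(-2,5 \right)} o = 19 \left(- \frac{3}{4} + \frac{1}{4} \cdot 5 + \frac{1}{8} \left(-2\right)\right) 29 = 19 \left(- \frac{3}{4} + \frac{5}{4} - \frac{1}{4}\right) 29 = 19 \cdot \frac{1}{4} \cdot 29 = \frac{19}{4} \cdot 29 = \frac{551}{4}$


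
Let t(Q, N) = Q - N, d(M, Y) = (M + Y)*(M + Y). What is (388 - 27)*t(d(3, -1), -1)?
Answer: 1805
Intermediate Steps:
d(M, Y) = (M + Y)²
(388 - 27)*t(d(3, -1), -1) = (388 - 27)*((3 - 1)² - 1*(-1)) = 361*(2² + 1) = 361*(4 + 1) = 361*5 = 1805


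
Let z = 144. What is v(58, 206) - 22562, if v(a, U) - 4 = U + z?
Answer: -22208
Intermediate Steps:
v(a, U) = 148 + U (v(a, U) = 4 + (U + 144) = 4 + (144 + U) = 148 + U)
v(58, 206) - 22562 = (148 + 206) - 22562 = 354 - 22562 = -22208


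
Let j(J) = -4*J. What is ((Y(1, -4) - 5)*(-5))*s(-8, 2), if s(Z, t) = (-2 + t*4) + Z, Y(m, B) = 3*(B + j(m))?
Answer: -290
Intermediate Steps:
Y(m, B) = -12*m + 3*B (Y(m, B) = 3*(B - 4*m) = -12*m + 3*B)
s(Z, t) = -2 + Z + 4*t (s(Z, t) = (-2 + 4*t) + Z = -2 + Z + 4*t)
((Y(1, -4) - 5)*(-5))*s(-8, 2) = (((-12*1 + 3*(-4)) - 5)*(-5))*(-2 - 8 + 4*2) = (((-12 - 12) - 5)*(-5))*(-2 - 8 + 8) = ((-24 - 5)*(-5))*(-2) = -29*(-5)*(-2) = 145*(-2) = -290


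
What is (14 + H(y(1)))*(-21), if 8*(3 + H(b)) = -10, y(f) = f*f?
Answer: -819/4 ≈ -204.75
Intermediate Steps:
y(f) = f²
H(b) = -17/4 (H(b) = -3 + (⅛)*(-10) = -3 - 5/4 = -17/4)
(14 + H(y(1)))*(-21) = (14 - 17/4)*(-21) = (39/4)*(-21) = -819/4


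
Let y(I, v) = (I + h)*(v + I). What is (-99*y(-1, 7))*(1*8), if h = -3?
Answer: 19008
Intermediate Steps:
y(I, v) = (-3 + I)*(I + v) (y(I, v) = (I - 3)*(v + I) = (-3 + I)*(I + v))
(-99*y(-1, 7))*(1*8) = (-99*((-1)² - 3*(-1) - 3*7 - 1*7))*(1*8) = -99*(1 + 3 - 21 - 7)*8 = -99*(-24)*8 = 2376*8 = 19008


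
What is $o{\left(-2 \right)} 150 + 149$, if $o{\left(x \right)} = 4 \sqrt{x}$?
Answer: $149 + 600 i \sqrt{2} \approx 149.0 + 848.53 i$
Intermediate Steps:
$o{\left(-2 \right)} 150 + 149 = 4 \sqrt{-2} \cdot 150 + 149 = 4 i \sqrt{2} \cdot 150 + 149 = 600 i \sqrt{2} + 149 = 149 + 600 i \sqrt{2}$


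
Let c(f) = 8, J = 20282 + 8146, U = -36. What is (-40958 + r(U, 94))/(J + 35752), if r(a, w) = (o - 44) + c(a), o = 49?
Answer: -8189/12836 ≈ -0.63797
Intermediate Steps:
J = 28428
r(a, w) = 13 (r(a, w) = (49 - 44) + 8 = 5 + 8 = 13)
(-40958 + r(U, 94))/(J + 35752) = (-40958 + 13)/(28428 + 35752) = -40945/64180 = -40945*1/64180 = -8189/12836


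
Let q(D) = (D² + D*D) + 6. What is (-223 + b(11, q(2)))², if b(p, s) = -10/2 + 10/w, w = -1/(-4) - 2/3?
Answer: 63504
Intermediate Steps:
w = -5/12 (w = -1*(-¼) - 2*⅓ = ¼ - ⅔ = -5/12 ≈ -0.41667)
q(D) = 6 + 2*D² (q(D) = (D² + D²) + 6 = 2*D² + 6 = 6 + 2*D²)
b(p, s) = -29 (b(p, s) = -10/2 + 10/(-5/12) = -10*½ + 10*(-12/5) = -5 - 24 = -29)
(-223 + b(11, q(2)))² = (-223 - 29)² = (-252)² = 63504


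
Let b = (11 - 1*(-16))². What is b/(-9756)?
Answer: -81/1084 ≈ -0.074723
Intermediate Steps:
b = 729 (b = (11 + 16)² = 27² = 729)
b/(-9756) = 729/(-9756) = 729*(-1/9756) = -81/1084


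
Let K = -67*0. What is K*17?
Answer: 0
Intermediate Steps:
K = 0 (K = -1*0 = 0)
K*17 = 0*17 = 0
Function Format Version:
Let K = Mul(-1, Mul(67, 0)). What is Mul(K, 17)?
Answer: 0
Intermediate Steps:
K = 0 (K = Mul(-1, 0) = 0)
Mul(K, 17) = Mul(0, 17) = 0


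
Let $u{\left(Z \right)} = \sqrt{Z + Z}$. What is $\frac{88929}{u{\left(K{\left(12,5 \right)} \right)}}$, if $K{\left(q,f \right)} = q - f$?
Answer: $\frac{88929 \sqrt{14}}{14} \approx 23767.0$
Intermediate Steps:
$u{\left(Z \right)} = \sqrt{2} \sqrt{Z}$ ($u{\left(Z \right)} = \sqrt{2 Z} = \sqrt{2} \sqrt{Z}$)
$\frac{88929}{u{\left(K{\left(12,5 \right)} \right)}} = \frac{88929}{\sqrt{2} \sqrt{12 - 5}} = \frac{88929}{\sqrt{2} \sqrt{7}} = \frac{88929}{\sqrt{14}} = 88929 \frac{\sqrt{14}}{14} = \frac{88929 \sqrt{14}}{14}$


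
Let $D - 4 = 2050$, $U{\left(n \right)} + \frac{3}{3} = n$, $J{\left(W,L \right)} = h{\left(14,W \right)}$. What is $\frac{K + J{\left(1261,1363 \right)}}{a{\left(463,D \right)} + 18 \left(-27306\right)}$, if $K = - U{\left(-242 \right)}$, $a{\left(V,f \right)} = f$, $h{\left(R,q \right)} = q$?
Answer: $- \frac{752}{244727} \approx -0.0030728$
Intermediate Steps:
$J{\left(W,L \right)} = W$
$U{\left(n \right)} = -1 + n$
$D = 2054$ ($D = 4 + 2050 = 2054$)
$K = 243$ ($K = - (-1 - 242) = \left(-1\right) \left(-243\right) = 243$)
$\frac{K + J{\left(1261,1363 \right)}}{a{\left(463,D \right)} + 18 \left(-27306\right)} = \frac{243 + 1261}{2054 + 18 \left(-27306\right)} = \frac{1504}{2054 - 491508} = \frac{1504}{-489454} = 1504 \left(- \frac{1}{489454}\right) = - \frac{752}{244727}$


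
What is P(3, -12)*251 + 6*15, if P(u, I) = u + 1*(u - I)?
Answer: 4608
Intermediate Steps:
P(u, I) = -I + 2*u (P(u, I) = u + (u - I) = -I + 2*u)
P(3, -12)*251 + 6*15 = (-1*(-12) + 2*3)*251 + 6*15 = (12 + 6)*251 + 90 = 18*251 + 90 = 4518 + 90 = 4608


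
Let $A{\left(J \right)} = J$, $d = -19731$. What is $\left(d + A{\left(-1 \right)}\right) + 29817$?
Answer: $10085$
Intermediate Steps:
$\left(d + A{\left(-1 \right)}\right) + 29817 = \left(-19731 - 1\right) + 29817 = -19732 + 29817 = 10085$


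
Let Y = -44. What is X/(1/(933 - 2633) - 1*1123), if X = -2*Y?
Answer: -149600/1909101 ≈ -0.078362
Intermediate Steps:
X = 88 (X = -2*(-44) = 88)
X/(1/(933 - 2633) - 1*1123) = 88/(1/(933 - 2633) - 1*1123) = 88/(1/(-1700) - 1123) = 88/(-1/1700 - 1123) = 88/(-1909101/1700) = 88*(-1700/1909101) = -149600/1909101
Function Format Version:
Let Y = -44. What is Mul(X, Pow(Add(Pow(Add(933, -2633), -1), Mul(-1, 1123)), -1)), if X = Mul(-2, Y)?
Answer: Rational(-149600, 1909101) ≈ -0.078362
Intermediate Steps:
X = 88 (X = Mul(-2, -44) = 88)
Mul(X, Pow(Add(Pow(Add(933, -2633), -1), Mul(-1, 1123)), -1)) = Mul(88, Pow(Add(Pow(Add(933, -2633), -1), Mul(-1, 1123)), -1)) = Mul(88, Pow(Add(Pow(-1700, -1), -1123), -1)) = Mul(88, Pow(Add(Rational(-1, 1700), -1123), -1)) = Mul(88, Pow(Rational(-1909101, 1700), -1)) = Mul(88, Rational(-1700, 1909101)) = Rational(-149600, 1909101)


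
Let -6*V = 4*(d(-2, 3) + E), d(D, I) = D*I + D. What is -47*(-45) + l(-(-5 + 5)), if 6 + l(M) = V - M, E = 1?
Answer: 6341/3 ≈ 2113.7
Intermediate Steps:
d(D, I) = D + D*I
V = 14/3 (V = -2*(-2*(1 + 3) + 1)/3 = -2*(-2*4 + 1)/3 = -2*(-8 + 1)/3 = -2*(-7)/3 = -⅙*(-28) = 14/3 ≈ 4.6667)
l(M) = -4/3 - M (l(M) = -6 + (14/3 - M) = -4/3 - M)
-47*(-45) + l(-(-5 + 5)) = -47*(-45) + (-4/3 - (-1)*(-5 + 5)) = 2115 + (-4/3 - (-1)*0) = 2115 + (-4/3 - 1*0) = 2115 + (-4/3 + 0) = 2115 - 4/3 = 6341/3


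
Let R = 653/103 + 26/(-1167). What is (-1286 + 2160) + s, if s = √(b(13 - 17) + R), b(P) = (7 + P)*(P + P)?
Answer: 874 + I*√255481335651/120201 ≈ 874.0 + 4.2051*I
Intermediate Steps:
R = 759373/120201 (R = 653*(1/103) + 26*(-1/1167) = 653/103 - 26/1167 = 759373/120201 ≈ 6.3175)
b(P) = 2*P*(7 + P) (b(P) = (7 + P)*(2*P) = 2*P*(7 + P))
s = I*√255481335651/120201 (s = √(2*(13 - 17)*(7 + (13 - 17)) + 759373/120201) = √(2*(-4)*(7 - 4) + 759373/120201) = √(2*(-4)*3 + 759373/120201) = √(-24 + 759373/120201) = √(-2125451/120201) = I*√255481335651/120201 ≈ 4.2051*I)
(-1286 + 2160) + s = (-1286 + 2160) + I*√255481335651/120201 = 874 + I*√255481335651/120201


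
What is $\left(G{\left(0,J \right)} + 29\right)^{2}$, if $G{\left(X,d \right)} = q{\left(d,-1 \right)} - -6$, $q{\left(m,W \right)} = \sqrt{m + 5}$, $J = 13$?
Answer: $1243 + 210 \sqrt{2} \approx 1540.0$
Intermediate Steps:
$q{\left(m,W \right)} = \sqrt{5 + m}$
$G{\left(X,d \right)} = 6 + \sqrt{5 + d}$ ($G{\left(X,d \right)} = \sqrt{5 + d} - -6 = \sqrt{5 + d} + 6 = 6 + \sqrt{5 + d}$)
$\left(G{\left(0,J \right)} + 29\right)^{2} = \left(\left(6 + \sqrt{5 + 13}\right) + 29\right)^{2} = \left(\left(6 + \sqrt{18}\right) + 29\right)^{2} = \left(\left(6 + 3 \sqrt{2}\right) + 29\right)^{2} = \left(35 + 3 \sqrt{2}\right)^{2}$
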